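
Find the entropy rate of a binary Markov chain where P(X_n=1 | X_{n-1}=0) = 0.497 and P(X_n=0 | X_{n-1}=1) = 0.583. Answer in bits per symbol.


Stationary distribution: pi_0 = p10/(p01+p10) = 0.5398, pi_1 = 0.4602. Entropy rate H' = pi_0*H(p01) + pi_1*H(p10) = 0.5398*1.0 + 0.4602*0.98 = 0.9908

0.9908 bits/symbol


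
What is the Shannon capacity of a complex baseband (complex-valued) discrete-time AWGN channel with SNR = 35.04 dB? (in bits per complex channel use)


SNR_linear = 10^(35.04/10) = 3191.5379; C = log2(1 + SNR_linear) = log2(1 + 3191.5379) = 11.6405

11.6405 bits/channel use


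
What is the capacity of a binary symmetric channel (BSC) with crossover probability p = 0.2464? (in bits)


H(p) = -p*log2(p) - (1-p)*log2(1-p) = -0.2464*log2(0.2464) - 0.7536*log2(0.7536) = 0.497956 + 0.307566 = 0.8055. C = 1 - H(p) = 1 - 0.8055 = 0.1945

0.1945 bits


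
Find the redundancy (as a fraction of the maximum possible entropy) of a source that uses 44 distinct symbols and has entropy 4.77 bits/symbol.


H_max = log2(K) = log2(44) = 5.4594 bits/symbol. Redundancy = 1 - H/H_max = 1 - 4.77/5.4594 = 1 - 0.8737 = 0.1263

0.1263


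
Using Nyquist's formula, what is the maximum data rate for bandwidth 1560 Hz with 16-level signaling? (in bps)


Rate = 2 * B * log2(M) = 2 * 1560 * 4.0 = 12480.0

12480.0 bps


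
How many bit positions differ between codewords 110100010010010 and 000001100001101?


Count differing positions: ^ ^ . ^ . ^ ^ ^ . . ^ ^ ^ ^ ^ = 11 differences

11


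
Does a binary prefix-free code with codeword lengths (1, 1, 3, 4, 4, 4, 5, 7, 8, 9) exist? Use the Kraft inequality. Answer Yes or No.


Kraft sum = sum(2^(-l_i)) = 1.3574, need <= 1. Result: violated (a binary prefix-free code with these lengths cannot exist)

No


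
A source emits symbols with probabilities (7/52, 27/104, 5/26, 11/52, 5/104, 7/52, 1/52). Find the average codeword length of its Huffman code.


Huffman construction (repeatedly merge the two least-probable nodes; each merge adds 1 bit to every symbol beneath it): 1/52 + 5/104 = 7/104; 7/104 + 7/52 = 21/104; 7/52 + 5/26 = 17/52; 21/104 + 11/52 = 43/104; 27/104 + 17/52 = 61/104; 43/104 + 61/104 = 1. Resulting codeword lengths (in the order the probabilities were given): (3, 2, 3, 2, 4, 3, 4). L_avg = sum(p_i * l_i) = 7/52*3 + 27/104*2 + 5/26*3 + 11/52*2 + 5/104*4 + 7/52*3 + 1/52*4 = 135/52 = 2.5962

2.5962 bits


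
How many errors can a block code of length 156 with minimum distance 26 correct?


Correction capability = floor((d-1)/2) = floor((26-1)/2) = 12

12 errors


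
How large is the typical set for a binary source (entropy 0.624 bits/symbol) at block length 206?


log2|A_typical| = nH = 206 * 0.624 = 128.544, so |A_typical| ~ 2^128.544 = 4.961e+38

4.961e+38


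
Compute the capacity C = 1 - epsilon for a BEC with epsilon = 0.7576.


C = 1 - epsilon = 1 - 0.7576 = 0.2424

0.2424 bits


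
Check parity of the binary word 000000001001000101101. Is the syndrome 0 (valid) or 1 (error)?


Syndrome = XOR of all bits = 0 XOR 0 XOR 0 XOR 0 XOR 0 XOR 0 XOR 0 XOR 0 XOR 1 XOR 0 XOR 0 XOR 1 XOR 0 XOR 0 XOR 0 XOR 1 XOR 0 XOR 1 XOR 1 XOR 0 XOR 1 = 0

0


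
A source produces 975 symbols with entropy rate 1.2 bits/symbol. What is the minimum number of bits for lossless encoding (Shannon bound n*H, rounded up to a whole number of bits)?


Minimum bits >= n * H = 975 * 1.2 = 1170.0, rounded up to a whole number of bits = 1170

1170 bits


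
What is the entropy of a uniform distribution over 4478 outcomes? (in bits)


H = log2(n) = log2(4478) = 12.1286

12.1286 bits


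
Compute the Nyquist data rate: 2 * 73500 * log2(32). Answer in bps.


Rate = 2 * B * log2(M) = 2 * 73500 * 5.0 = 735000.0

735000.0 bps


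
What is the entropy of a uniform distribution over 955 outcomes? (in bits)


H = log2(n) = log2(955) = 9.8994

9.8994 bits


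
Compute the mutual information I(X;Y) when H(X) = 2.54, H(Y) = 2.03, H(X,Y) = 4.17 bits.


I(X;Y) = H(X) + H(Y) - H(X,Y) = 2.54 + 2.03 - 4.17 = 0.4

0.4 bits


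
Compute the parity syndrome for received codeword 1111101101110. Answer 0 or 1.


Syndrome = XOR of all bits = 1 XOR 1 XOR 1 XOR 1 XOR 1 XOR 0 XOR 1 XOR 1 XOR 0 XOR 1 XOR 1 XOR 1 XOR 0 = 0

0


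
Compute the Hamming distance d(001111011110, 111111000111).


Count differing positions: ^ ^ . . . . . ^ ^ . . ^ = 5 differences

5


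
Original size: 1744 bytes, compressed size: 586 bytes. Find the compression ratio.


Ratio = original / compressed = 1744 / 586 = 2.9761

2.9761


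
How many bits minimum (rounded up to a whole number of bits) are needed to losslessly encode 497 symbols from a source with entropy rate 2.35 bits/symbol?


Minimum bits >= n * H = 497 * 2.35 = 1167.95, rounded up to a whole number of bits = 1168

1168 bits


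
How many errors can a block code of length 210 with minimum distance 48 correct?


Correction capability = floor((d-1)/2) = floor((48-1)/2) = 23

23 errors


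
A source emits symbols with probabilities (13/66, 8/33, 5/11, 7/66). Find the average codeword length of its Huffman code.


Huffman construction (repeatedly merge the two least-probable nodes; each merge adds 1 bit to every symbol beneath it): 7/66 + 13/66 = 10/33; 8/33 + 10/33 = 6/11; 5/11 + 6/11 = 1. Resulting codeword lengths (in the order the probabilities were given): (3, 2, 1, 3). L_avg = sum(p_i * l_i) = 13/66*3 + 8/33*2 + 5/11*1 + 7/66*3 = 61/33 = 1.8485

1.8485 bits


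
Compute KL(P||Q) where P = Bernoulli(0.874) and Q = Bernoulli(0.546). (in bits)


KL = p*log2(p/q) + (1-p)*log2((1-p)/(1-q)) = 0.874*log2(0.874/0.546) + 0.126*log2(0.126/0.454) = 0.3602

0.3602 bits


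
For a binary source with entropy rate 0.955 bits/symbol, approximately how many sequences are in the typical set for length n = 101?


log2|A_typical| = nH = 101 * 0.955 = 96.455, so |A_typical| ~ 2^96.455 = 1.086e+29

1.086e+29


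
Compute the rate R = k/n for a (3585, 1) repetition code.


Rate = k/n = 1/3585

1/3585


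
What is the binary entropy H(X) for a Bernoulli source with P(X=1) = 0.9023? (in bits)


H = -p*log2(p) - (1-p)*log2(1-p). -0.9023*log2(0.9023) = 0.133830; -0.0977*log2(0.0977) = 0.327832. H = 0.133830 + 0.327832 = 0.4617

0.4617 bits


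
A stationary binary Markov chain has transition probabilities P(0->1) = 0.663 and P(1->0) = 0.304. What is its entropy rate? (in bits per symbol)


Stationary distribution: pi_0 = p10/(p01+p10) = 0.3144, pi_1 = 0.6856. Entropy rate H' = pi_0*H(p01) + pi_1*H(p10) = 0.3144*0.9219 + 0.6856*0.8861 = 0.8974

0.8974 bits/symbol


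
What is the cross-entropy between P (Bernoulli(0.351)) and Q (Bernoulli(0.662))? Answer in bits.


H(P,Q) = -p*log2(q) - (1-p)*log2(1-q). -0.351*log2(0.662) = 0.208879; -0.649*log2(0.338) = 1.015623. H(P,Q) = 0.208879 + 1.015623 = 1.2245

1.2245 bits


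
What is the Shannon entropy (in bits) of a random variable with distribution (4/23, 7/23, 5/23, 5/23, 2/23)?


H = -sum(p_i * log2(p_i)). Terms: -(4/23)*log2(4/23) = 0.438880; -(7/23)*log2(7/23) = 0.522324; -(5/23)*log2(5/23) = 0.478616; -(5/23)*log2(5/23) = 0.478616; -(2/23)*log2(2/23) = 0.306397. H = 0.438880 + 0.522324 + 0.478616 + 0.478616 + 0.306397 = 2.2248

2.2248 bits


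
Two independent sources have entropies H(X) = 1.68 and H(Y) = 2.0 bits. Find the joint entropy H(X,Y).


For independent variables, H(X,Y) = H(X) + H(Y) = 1.68 + 2.0 = 3.68

3.68 bits


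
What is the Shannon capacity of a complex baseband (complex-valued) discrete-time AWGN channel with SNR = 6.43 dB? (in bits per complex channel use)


SNR_linear = 10^(6.43/10) = 4.3954; C = log2(1 + SNR_linear) = log2(1 + 4.3954) = 2.4317

2.4317 bits/channel use


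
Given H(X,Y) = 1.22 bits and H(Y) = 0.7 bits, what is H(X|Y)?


H(X|Y) = H(X,Y) - H(Y) = 1.22 - 0.7 = 0.52

0.52 bits


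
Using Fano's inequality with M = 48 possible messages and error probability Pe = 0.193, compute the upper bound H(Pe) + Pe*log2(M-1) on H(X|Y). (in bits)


H(Pe) = -Pe*log2(Pe) - (1-Pe)*log2(1-Pe) = -0.193*log2(0.193) - 0.807*log2(0.807) = 0.458052 + 0.249653 = 0.7077. Pe*log2(M-1) = 0.193*log2(47) = 1.072036. Bound = H(Pe) + Pe*log2(M-1) = 0.458052 + 0.249653 + 1.072036 = 1.7797

1.7797 bits


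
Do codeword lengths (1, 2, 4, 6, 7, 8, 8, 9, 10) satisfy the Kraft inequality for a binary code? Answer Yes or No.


Kraft sum = sum(2^(-l_i)) = 0.8467, need <= 1. Result: satisfied (a binary prefix-free code with these lengths exists)

Yes


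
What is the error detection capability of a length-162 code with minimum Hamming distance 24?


Detection capability = d_min - 1 = 24 - 1 = 23

23 errors


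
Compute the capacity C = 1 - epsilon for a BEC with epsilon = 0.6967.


C = 1 - epsilon = 1 - 0.6967 = 0.3033

0.3033 bits


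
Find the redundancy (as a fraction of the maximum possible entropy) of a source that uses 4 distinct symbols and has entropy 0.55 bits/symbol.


H_max = log2(K) = log2(4) = 2.0 bits/symbol. Redundancy = 1 - H/H_max = 1 - 0.55/2.0 = 1 - 0.275 = 0.725

0.725


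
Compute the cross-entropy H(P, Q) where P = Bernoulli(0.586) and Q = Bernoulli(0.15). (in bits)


H(P,Q) = -p*log2(q) - (1-p)*log2(1-q). -0.586*log2(0.15) = 1.603862; -0.414*log2(0.85) = 0.097069. H(P,Q) = 1.603862 + 0.097069 = 1.7009

1.7009 bits


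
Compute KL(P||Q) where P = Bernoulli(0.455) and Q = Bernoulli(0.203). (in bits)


KL = p*log2(p/q) + (1-p)*log2((1-p)/(1-q)) = 0.455*log2(0.455/0.203) + 0.545*log2(0.545/0.797) = 0.231

0.231 bits


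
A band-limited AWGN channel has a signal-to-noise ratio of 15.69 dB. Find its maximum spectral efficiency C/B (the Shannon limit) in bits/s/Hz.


SNR_linear = 10^(15.69/10) = 37.0681; C/B = log2(1 + SNR_linear) = log2(1 + 37.0681) = 5.2505

5.2505 bits/s/Hz


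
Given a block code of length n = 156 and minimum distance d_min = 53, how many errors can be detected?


Detection capability = d_min - 1 = 53 - 1 = 52

52 errors


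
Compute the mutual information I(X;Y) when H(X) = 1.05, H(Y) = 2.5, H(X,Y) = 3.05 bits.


I(X;Y) = H(X) + H(Y) - H(X,Y) = 1.05 + 2.5 - 3.05 = 0.5

0.5 bits


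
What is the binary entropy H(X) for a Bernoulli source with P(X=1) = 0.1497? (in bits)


H = -p*log2(p) - (1-p)*log2(1-p). -0.1497*log2(0.1497) = 0.410156; -0.8503*log2(0.8503) = 0.198933. H = 0.410156 + 0.198933 = 0.6091

0.6091 bits


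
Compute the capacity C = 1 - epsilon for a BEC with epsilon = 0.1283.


C = 1 - epsilon = 1 - 0.1283 = 0.8717

0.8717 bits


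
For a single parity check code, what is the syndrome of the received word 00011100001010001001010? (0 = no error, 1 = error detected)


Syndrome = XOR of all bits = 0 XOR 0 XOR 0 XOR 1 XOR 1 XOR 1 XOR 0 XOR 0 XOR 0 XOR 0 XOR 1 XOR 0 XOR 1 XOR 0 XOR 0 XOR 0 XOR 1 XOR 0 XOR 0 XOR 1 XOR 0 XOR 1 XOR 0 = 0

0


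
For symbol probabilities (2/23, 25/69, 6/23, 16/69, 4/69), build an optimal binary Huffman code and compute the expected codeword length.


Huffman construction (repeatedly merge the two least-probable nodes; each merge adds 1 bit to every symbol beneath it): 4/69 + 2/23 = 10/69; 10/69 + 16/69 = 26/69; 6/23 + 25/69 = 43/69; 26/69 + 43/69 = 1. Resulting codeword lengths (in the order the probabilities were given): (3, 2, 2, 2, 3). L_avg = sum(p_i * l_i) = 2/23*3 + 25/69*2 + 6/23*2 + 16/69*2 + 4/69*3 = 148/69 = 2.1449

2.1449 bits


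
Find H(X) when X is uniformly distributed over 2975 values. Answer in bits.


H = log2(n) = log2(2975) = 11.5387

11.5387 bits


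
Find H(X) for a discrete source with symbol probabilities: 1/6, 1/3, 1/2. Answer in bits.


H = -sum(p_i * log2(p_i)). Terms: -(1/6)*log2(1/6) = 0.430827; -(1/3)*log2(1/3) = 0.528321; -(1/2)*log2(1/2) = 0.500000. H = 0.430827 + 0.528321 + 0.500000 = 1.4591

1.4591 bits


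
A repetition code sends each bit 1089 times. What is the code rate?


Rate = k/n = 1/1089

1/1089


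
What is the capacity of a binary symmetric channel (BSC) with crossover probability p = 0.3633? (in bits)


H(p) = -p*log2(p) - (1-p)*log2(1-p) = -0.3633*log2(0.3633) - 0.6367*log2(0.6367) = 0.530697 + 0.414692 = 0.9454. C = 1 - H(p) = 1 - 0.9454 = 0.0546

0.0546 bits


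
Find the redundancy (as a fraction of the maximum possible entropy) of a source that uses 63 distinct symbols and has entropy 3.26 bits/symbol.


H_max = log2(K) = log2(63) = 5.9773 bits/symbol. Redundancy = 1 - H/H_max = 1 - 3.26/5.9773 = 1 - 0.5454 = 0.4546

0.4546


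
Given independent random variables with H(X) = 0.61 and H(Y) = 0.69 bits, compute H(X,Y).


For independent variables, H(X,Y) = H(X) + H(Y) = 0.61 + 0.69 = 1.3

1.3 bits


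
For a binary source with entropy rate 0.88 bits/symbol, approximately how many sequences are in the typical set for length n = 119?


log2|A_typical| = nH = 119 * 0.88 = 104.72, so |A_typical| ~ 2^104.72 = 3.341e+31

3.341e+31


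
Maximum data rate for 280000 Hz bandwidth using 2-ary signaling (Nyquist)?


Rate = 2 * B * log2(M) = 2 * 280000 * 1.0 = 560000.0

560000.0 bps


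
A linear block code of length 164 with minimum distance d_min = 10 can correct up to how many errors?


Correction capability = floor((d-1)/2) = floor((10-1)/2) = 4

4 errors


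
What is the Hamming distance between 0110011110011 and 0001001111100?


Count differing positions: . ^ ^ ^ . ^ . . . ^ ^ ^ ^ = 8 differences

8


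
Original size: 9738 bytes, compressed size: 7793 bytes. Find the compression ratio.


Ratio = original / compressed = 9738 / 7793 = 1.2496

1.2496


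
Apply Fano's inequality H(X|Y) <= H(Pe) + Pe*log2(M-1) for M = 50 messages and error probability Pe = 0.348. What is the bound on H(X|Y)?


H(Pe) = -Pe*log2(Pe) - (1-Pe)*log2(1-Pe) = -0.348*log2(0.348) - 0.652*log2(0.652) = 0.529949 + 0.402321 = 0.9323. Pe*log2(M-1) = 0.348*log2(49) = 1.953919. Bound = H(Pe) + Pe*log2(M-1) = 0.529949 + 0.402321 + 1.953919 = 2.8862

2.8862 bits


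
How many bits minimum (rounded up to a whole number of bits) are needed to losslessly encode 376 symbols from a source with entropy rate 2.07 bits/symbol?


Minimum bits >= n * H = 376 * 2.07 = 778.32, rounded up to a whole number of bits = 779

779 bits


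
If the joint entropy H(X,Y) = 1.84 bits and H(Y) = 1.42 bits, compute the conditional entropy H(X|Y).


H(X|Y) = H(X,Y) - H(Y) = 1.84 - 1.42 = 0.42

0.42 bits


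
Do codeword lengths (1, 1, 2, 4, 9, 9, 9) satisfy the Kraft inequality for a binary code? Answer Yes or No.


Kraft sum = sum(2^(-l_i)) = 1.3184, need <= 1. Result: violated (a binary prefix-free code with these lengths cannot exist)

No


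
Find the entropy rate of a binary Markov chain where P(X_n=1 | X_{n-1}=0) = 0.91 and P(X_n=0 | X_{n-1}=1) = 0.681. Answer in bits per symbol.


Stationary distribution: pi_0 = p10/(p01+p10) = 0.428, pi_1 = 0.572. Entropy rate H' = pi_0*H(p01) + pi_1*H(p10) = 0.428*0.4365 + 0.572*0.9033 = 0.7035

0.7035 bits/symbol


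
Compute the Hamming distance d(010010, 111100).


Count differing positions: ^ . ^ ^ ^ . = 4 differences

4


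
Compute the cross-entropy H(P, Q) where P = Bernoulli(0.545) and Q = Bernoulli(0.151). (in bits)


H(P,Q) = -p*log2(q) - (1-p)*log2(1-q). -0.545*log2(0.151) = 1.486422; -0.455*log2(0.849) = 0.107454. H(P,Q) = 1.486422 + 0.107454 = 1.5939

1.5939 bits


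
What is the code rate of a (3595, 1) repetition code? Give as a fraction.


Rate = k/n = 1/3595

1/3595


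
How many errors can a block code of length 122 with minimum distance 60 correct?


Correction capability = floor((d-1)/2) = floor((60-1)/2) = 29

29 errors


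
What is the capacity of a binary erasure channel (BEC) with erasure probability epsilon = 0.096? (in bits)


C = 1 - epsilon = 1 - 0.096 = 0.904

0.904 bits


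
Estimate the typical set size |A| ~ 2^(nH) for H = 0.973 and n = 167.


log2|A_typical| = nH = 167 * 0.973 = 162.491, so |A_typical| ~ 2^162.491 = 8.216e+48

8.216e+48


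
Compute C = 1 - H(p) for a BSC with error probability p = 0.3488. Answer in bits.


H(p) = -p*log2(p) - (1-p)*log2(1-p) = -0.3488*log2(0.3488) - 0.6512*log2(0.6512) = 0.530011 + 0.402980 = 0.933. C = 1 - H(p) = 1 - 0.933 = 0.067

0.067 bits


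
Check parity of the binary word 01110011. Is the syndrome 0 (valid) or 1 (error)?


Syndrome = XOR of all bits = 0 XOR 1 XOR 1 XOR 1 XOR 0 XOR 0 XOR 1 XOR 1 = 1

1


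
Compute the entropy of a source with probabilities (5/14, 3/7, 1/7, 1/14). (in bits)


H = -sum(p_i * log2(p_i)). Terms: -(5/14)*log2(5/14) = 0.530510; -(3/7)*log2(3/7) = 0.523882; -(1/7)*log2(1/7) = 0.401051; -(1/14)*log2(1/14) = 0.271954. H = 0.530510 + 0.523882 + 0.401051 + 0.271954 = 1.7274

1.7274 bits


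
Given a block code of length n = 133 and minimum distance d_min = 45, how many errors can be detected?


Detection capability = d_min - 1 = 45 - 1 = 44

44 errors


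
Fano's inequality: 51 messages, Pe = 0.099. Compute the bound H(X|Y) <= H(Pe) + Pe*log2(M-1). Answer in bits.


H(Pe) = -Pe*log2(Pe) - (1-Pe)*log2(1-Pe) = -0.099*log2(0.099) - 0.901*log2(0.901) = 0.330306 + 0.135511 = 0.4658. Pe*log2(M-1) = 0.099*log2(50) = 0.558742. Bound = H(Pe) + Pe*log2(M-1) = 0.330306 + 0.135511 + 0.558742 = 1.0246

1.0246 bits


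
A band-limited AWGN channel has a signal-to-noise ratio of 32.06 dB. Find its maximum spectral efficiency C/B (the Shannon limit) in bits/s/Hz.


SNR_linear = 10^(32.06/10) = 1606.9413; C/B = log2(1 + SNR_linear) = log2(1 + 1606.9413) = 10.651

10.651 bits/s/Hz


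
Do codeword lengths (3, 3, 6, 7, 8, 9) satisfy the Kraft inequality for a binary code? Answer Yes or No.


Kraft sum = sum(2^(-l_i)) = 0.2793, need <= 1. Result: satisfied (a binary prefix-free code with these lengths exists)

Yes


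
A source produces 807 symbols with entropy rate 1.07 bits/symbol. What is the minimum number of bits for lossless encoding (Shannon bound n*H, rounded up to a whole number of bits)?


Minimum bits >= n * H = 807 * 1.07 = 863.49, rounded up to a whole number of bits = 864

864 bits


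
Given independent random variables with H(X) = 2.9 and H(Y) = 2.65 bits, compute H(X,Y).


For independent variables, H(X,Y) = H(X) + H(Y) = 2.9 + 2.65 = 5.55

5.55 bits


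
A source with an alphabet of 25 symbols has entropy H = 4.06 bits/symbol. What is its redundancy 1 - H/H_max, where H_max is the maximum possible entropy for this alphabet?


H_max = log2(K) = log2(25) = 4.6439 bits/symbol. Redundancy = 1 - H/H_max = 1 - 4.06/4.6439 = 1 - 0.8743 = 0.1257

0.1257


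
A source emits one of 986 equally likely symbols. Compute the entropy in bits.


H = log2(n) = log2(986) = 9.9454

9.9454 bits


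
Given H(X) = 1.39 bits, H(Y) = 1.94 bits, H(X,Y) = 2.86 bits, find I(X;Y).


I(X;Y) = H(X) + H(Y) - H(X,Y) = 1.39 + 1.94 - 2.86 = 0.47

0.47 bits


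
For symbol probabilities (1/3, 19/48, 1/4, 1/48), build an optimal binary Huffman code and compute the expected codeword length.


Huffman construction (repeatedly merge the two least-probable nodes; each merge adds 1 bit to every symbol beneath it): 1/48 + 1/4 = 13/48; 13/48 + 1/3 = 29/48; 19/48 + 29/48 = 1. Resulting codeword lengths (in the order the probabilities were given): (2, 1, 3, 3). L_avg = sum(p_i * l_i) = 1/3*2 + 19/48*1 + 1/4*3 + 1/48*3 = 15/8 = 1.875

1.875 bits


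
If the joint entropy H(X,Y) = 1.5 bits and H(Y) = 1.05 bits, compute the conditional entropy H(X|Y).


H(X|Y) = H(X,Y) - H(Y) = 1.5 - 1.05 = 0.45

0.45 bits


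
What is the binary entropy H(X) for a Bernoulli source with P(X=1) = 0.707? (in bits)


H = -p*log2(p) - (1-p)*log2(1-p). -0.707*log2(0.707) = 0.353654; -0.293*log2(0.293) = 0.518911. H = 0.353654 + 0.518911 = 0.8726

0.8726 bits


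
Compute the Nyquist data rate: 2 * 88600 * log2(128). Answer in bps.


Rate = 2 * B * log2(M) = 2 * 88600 * 7.0 = 1240400.0

1240400.0 bps


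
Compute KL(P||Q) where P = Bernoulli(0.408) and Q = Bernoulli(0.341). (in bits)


KL = p*log2(p/q) + (1-p)*log2((1-p)/(1-q)) = 0.408*log2(0.408/0.341) + 0.592*log2(0.592/0.659) = 0.014

0.014 bits


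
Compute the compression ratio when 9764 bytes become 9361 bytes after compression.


Ratio = original / compressed = 9764 / 9361 = 1.0431

1.0431


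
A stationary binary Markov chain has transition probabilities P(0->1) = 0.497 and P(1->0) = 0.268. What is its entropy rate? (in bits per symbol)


Stationary distribution: pi_0 = p10/(p01+p10) = 0.3503, pi_1 = 0.6497. Entropy rate H' = pi_0*H(p01) + pi_1*H(p10) = 0.3503*1.0 + 0.6497*0.8386 = 0.8951

0.8951 bits/symbol


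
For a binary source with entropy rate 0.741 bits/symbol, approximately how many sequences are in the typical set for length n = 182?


log2|A_typical| = nH = 182 * 0.741 = 134.862, so |A_typical| ~ 2^134.862 = 3.958e+40

3.958e+40


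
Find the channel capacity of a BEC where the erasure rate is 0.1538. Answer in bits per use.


C = 1 - epsilon = 1 - 0.1538 = 0.8462

0.8462 bits


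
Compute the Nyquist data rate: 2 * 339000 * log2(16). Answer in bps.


Rate = 2 * B * log2(M) = 2 * 339000 * 4.0 = 2712000.0

2712000.0 bps


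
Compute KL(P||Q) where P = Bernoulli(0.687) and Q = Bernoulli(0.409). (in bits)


KL = p*log2(p/q) + (1-p)*log2((1-p)/(1-q)) = 0.687*log2(0.687/0.409) + 0.313*log2(0.313/0.591) = 0.227

0.227 bits


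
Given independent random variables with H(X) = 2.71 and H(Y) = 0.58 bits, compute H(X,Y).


For independent variables, H(X,Y) = H(X) + H(Y) = 2.71 + 0.58 = 3.29

3.29 bits


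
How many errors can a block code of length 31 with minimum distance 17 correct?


Correction capability = floor((d-1)/2) = floor((17-1)/2) = 8

8 errors


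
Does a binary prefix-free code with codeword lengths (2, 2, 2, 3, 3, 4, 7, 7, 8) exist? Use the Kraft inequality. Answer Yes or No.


Kraft sum = sum(2^(-l_i)) = 1.082, need <= 1. Result: violated (a binary prefix-free code with these lengths cannot exist)

No


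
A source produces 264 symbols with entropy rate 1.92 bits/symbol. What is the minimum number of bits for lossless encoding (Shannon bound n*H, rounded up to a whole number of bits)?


Minimum bits >= n * H = 264 * 1.92 = 506.88, rounded up to a whole number of bits = 507

507 bits


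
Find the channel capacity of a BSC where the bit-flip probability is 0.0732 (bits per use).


H(p) = -p*log2(p) - (1-p)*log2(1-p) = -0.0732*log2(0.0732) - 0.9268*log2(0.9268) = 0.276111 + 0.101642 = 0.3778. C = 1 - H(p) = 1 - 0.3778 = 0.6222

0.6222 bits


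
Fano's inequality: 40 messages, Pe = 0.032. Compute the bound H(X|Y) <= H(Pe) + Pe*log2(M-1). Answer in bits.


H(Pe) = -Pe*log2(Pe) - (1-Pe)*log2(1-Pe) = -0.032*log2(0.032) - 0.968*log2(0.968) = 0.158905 + 0.045420 = 0.2043. Pe*log2(M-1) = 0.032*log2(39) = 0.169133. Bound = H(Pe) + Pe*log2(M-1) = 0.158905 + 0.045420 + 0.169133 = 0.3735

0.3735 bits


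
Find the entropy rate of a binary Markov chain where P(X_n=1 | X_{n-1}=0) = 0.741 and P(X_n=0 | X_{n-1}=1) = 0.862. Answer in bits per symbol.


Stationary distribution: pi_0 = p10/(p01+p10) = 0.5377, pi_1 = 0.4623. Entropy rate H' = pi_0*H(p01) + pi_1*H(p10) = 0.5377*0.8252 + 0.4623*0.579 = 0.7114

0.7114 bits/symbol


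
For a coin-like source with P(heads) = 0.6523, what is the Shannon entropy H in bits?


H = -p*log2(p) - (1-p)*log2(1-p). -0.6523*log2(0.6523) = 0.402073; -0.3477*log2(0.3477) = 0.529924. H = 0.402073 + 0.529924 = 0.932

0.932 bits


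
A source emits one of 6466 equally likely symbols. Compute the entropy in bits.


H = log2(n) = log2(6466) = 12.6587

12.6587 bits


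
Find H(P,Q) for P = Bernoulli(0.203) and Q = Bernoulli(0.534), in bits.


H(P,Q) = -p*log2(q) - (1-p)*log2(1-q). -0.203*log2(0.534) = 0.183733; -0.797*log2(0.466) = 0.877974. H(P,Q) = 0.183733 + 0.877974 = 1.0617

1.0617 bits


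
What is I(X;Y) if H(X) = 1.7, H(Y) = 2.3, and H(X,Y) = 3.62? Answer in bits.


I(X;Y) = H(X) + H(Y) - H(X,Y) = 1.7 + 2.3 - 3.62 = 0.38

0.38 bits


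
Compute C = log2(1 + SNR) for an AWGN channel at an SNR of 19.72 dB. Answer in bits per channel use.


SNR_linear = 10^(19.72/10) = 93.7562; C = log2(1 + SNR_linear) = log2(1 + 93.7562) = 6.5661

6.5661 bits/channel use


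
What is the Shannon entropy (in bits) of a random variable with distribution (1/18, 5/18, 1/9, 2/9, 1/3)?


H = -sum(p_i * log2(p_i)). Terms: -(1/18)*log2(1/18) = 0.231663; -(5/18)*log2(5/18) = 0.513332; -(1/9)*log2(1/9) = 0.352214; -(2/9)*log2(2/9) = 0.482206; -(1/3)*log2(1/3) = 0.528321. H = 0.231663 + 0.513332 + 0.352214 + 0.482206 + 0.528321 = 2.1077

2.1077 bits


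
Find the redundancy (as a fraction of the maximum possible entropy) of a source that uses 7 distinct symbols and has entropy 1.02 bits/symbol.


H_max = log2(K) = log2(7) = 2.8074 bits/symbol. Redundancy = 1 - H/H_max = 1 - 1.02/2.8074 = 1 - 0.3633 = 0.6367

0.6367


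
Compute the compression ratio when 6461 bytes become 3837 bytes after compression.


Ratio = original / compressed = 6461 / 3837 = 1.6839

1.6839


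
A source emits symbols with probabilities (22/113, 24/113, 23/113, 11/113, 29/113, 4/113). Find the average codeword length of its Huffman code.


Huffman construction (repeatedly merge the two least-probable nodes; each merge adds 1 bit to every symbol beneath it): 4/113 + 11/113 = 15/113; 15/113 + 22/113 = 37/113; 23/113 + 24/113 = 47/113; 29/113 + 37/113 = 66/113; 47/113 + 66/113 = 1. Resulting codeword lengths (in the order the probabilities were given): (3, 2, 2, 4, 2, 4). L_avg = sum(p_i * l_i) = 22/113*3 + 24/113*2 + 23/113*2 + 11/113*4 + 29/113*2 + 4/113*4 = 278/113 = 2.4602

2.4602 bits


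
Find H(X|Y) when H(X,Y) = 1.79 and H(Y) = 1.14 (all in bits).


H(X|Y) = H(X,Y) - H(Y) = 1.79 - 1.14 = 0.65

0.65 bits


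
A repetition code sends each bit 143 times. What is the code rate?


Rate = k/n = 1/143

1/143


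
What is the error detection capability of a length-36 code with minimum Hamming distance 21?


Detection capability = d_min - 1 = 21 - 1 = 20

20 errors


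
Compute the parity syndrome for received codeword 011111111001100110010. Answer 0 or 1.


Syndrome = XOR of all bits = 0 XOR 1 XOR 1 XOR 1 XOR 1 XOR 1 XOR 1 XOR 1 XOR 1 XOR 0 XOR 0 XOR 1 XOR 1 XOR 0 XOR 0 XOR 1 XOR 1 XOR 0 XOR 0 XOR 1 XOR 0 = 1

1


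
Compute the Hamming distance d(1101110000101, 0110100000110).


Count differing positions: ^ . ^ ^ . ^ . . . . . ^ ^ = 6 differences

6


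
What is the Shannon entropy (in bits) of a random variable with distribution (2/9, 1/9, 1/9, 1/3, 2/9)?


H = -sum(p_i * log2(p_i)). Terms: -(2/9)*log2(2/9) = 0.482206; -(1/9)*log2(1/9) = 0.352214; -(1/9)*log2(1/9) = 0.352214; -(1/3)*log2(1/3) = 0.528321; -(2/9)*log2(2/9) = 0.482206. H = 0.482206 + 0.352214 + 0.352214 + 0.528321 + 0.482206 = 2.1972

2.1972 bits


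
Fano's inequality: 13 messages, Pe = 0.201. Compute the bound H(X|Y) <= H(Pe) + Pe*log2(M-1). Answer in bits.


H(Pe) = -Pe*log2(Pe) - (1-Pe)*log2(1-Pe) = -0.201*log2(0.201) - 0.799*log2(0.799) = 0.465261 + 0.258662 = 0.7239. Pe*log2(M-1) = 0.201*log2(12) = 0.720577. Bound = H(Pe) + Pe*log2(M-1) = 0.465261 + 0.258662 + 0.720577 = 1.4445

1.4445 bits


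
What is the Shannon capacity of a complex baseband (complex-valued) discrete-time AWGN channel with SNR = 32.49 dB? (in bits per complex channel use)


SNR_linear = 10^(32.49/10) = 1774.1895; C = log2(1 + SNR_linear) = log2(1 + 1774.1895) = 10.7938

10.7938 bits/channel use


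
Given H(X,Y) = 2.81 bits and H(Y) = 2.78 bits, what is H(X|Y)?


H(X|Y) = H(X,Y) - H(Y) = 2.81 - 2.78 = 0.03

0.03 bits


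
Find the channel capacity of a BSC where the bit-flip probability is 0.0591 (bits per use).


H(p) = -p*log2(p) - (1-p)*log2(1-p) = -0.0591*log2(0.0591) - 0.9409*log2(0.9409) = 0.241169 + 0.082693 = 0.3239. C = 1 - H(p) = 1 - 0.3239 = 0.6761

0.6761 bits


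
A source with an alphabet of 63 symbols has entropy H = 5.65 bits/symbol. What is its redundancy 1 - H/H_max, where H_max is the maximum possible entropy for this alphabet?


H_max = log2(K) = log2(63) = 5.9773 bits/symbol. Redundancy = 1 - H/H_max = 1 - 5.65/5.9773 = 1 - 0.9452 = 0.0548

0.0548


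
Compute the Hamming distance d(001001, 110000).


Count differing positions: ^ ^ ^ . . ^ = 4 differences

4


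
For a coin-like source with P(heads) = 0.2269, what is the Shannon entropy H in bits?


H = -p*log2(p) - (1-p)*log2(1-p). -0.2269*log2(0.2269) = 0.485537; -0.7731*log2(0.7731) = 0.287031. H = 0.485537 + 0.287031 = 0.7726

0.7726 bits


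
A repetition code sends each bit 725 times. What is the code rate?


Rate = k/n = 1/725

1/725


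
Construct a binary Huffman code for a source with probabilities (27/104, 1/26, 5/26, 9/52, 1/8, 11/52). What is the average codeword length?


Huffman construction (repeatedly merge the two least-probable nodes; each merge adds 1 bit to every symbol beneath it): 1/26 + 1/8 = 17/104; 17/104 + 9/52 = 35/104; 5/26 + 11/52 = 21/52; 27/104 + 35/104 = 31/52; 21/52 + 31/52 = 1. Resulting codeword lengths (in the order the probabilities were given): (2, 4, 2, 3, 4, 2). L_avg = sum(p_i * l_i) = 27/104*2 + 1/26*4 + 5/26*2 + 9/52*3 + 1/8*4 + 11/52*2 = 5/2 = 2.5

2.5 bits


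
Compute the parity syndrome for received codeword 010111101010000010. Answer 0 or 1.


Syndrome = XOR of all bits = 0 XOR 1 XOR 0 XOR 1 XOR 1 XOR 1 XOR 1 XOR 0 XOR 1 XOR 0 XOR 1 XOR 0 XOR 0 XOR 0 XOR 0 XOR 0 XOR 1 XOR 0 = 0

0


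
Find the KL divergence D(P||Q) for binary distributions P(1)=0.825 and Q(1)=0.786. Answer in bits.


KL = p*log2(p/q) + (1-p)*log2((1-p)/(1-q)) = 0.825*log2(0.825/0.786) + 0.175*log2(0.175/0.214) = 0.0068

0.0068 bits


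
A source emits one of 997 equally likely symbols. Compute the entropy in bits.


H = log2(n) = log2(997) = 9.9614

9.9614 bits


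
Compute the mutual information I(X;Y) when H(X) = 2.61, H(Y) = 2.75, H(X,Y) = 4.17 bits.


I(X;Y) = H(X) + H(Y) - H(X,Y) = 2.61 + 2.75 - 4.17 = 1.19

1.19 bits


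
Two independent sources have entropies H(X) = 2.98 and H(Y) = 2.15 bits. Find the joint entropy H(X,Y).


For independent variables, H(X,Y) = H(X) + H(Y) = 2.98 + 2.15 = 5.13

5.13 bits


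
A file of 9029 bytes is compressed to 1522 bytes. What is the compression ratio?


Ratio = original / compressed = 9029 / 1522 = 5.9323

5.9323


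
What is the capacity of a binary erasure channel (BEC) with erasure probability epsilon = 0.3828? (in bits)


C = 1 - epsilon = 1 - 0.3828 = 0.6172

0.6172 bits


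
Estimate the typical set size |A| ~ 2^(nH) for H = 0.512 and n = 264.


log2|A_typical| = nH = 264 * 0.512 = 135.168, so |A_typical| ~ 2^135.168 = 4.894e+40

4.894e+40


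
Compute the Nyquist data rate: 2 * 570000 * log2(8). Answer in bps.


Rate = 2 * B * log2(M) = 2 * 570000 * 3.0 = 3420000.0

3420000.0 bps


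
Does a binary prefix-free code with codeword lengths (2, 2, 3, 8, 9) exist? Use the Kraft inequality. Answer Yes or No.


Kraft sum = sum(2^(-l_i)) = 0.6309, need <= 1. Result: satisfied (a binary prefix-free code with these lengths exists)

Yes


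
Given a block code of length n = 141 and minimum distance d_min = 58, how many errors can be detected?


Detection capability = d_min - 1 = 58 - 1 = 57

57 errors


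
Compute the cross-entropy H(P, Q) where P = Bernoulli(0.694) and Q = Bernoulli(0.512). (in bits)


H(P,Q) = -p*log2(q) - (1-p)*log2(1-q). -0.694*log2(0.512) = 0.670254; -0.306*log2(0.488) = 0.316724. H(P,Q) = 0.670254 + 0.316724 = 0.987

0.987 bits


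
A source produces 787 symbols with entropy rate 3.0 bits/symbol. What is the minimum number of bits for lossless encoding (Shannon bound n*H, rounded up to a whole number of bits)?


Minimum bits >= n * H = 787 * 3.0 = 2361.0, rounded up to a whole number of bits = 2361

2361 bits


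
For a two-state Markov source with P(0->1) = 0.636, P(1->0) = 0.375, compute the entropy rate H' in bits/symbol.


Stationary distribution: pi_0 = p10/(p01+p10) = 0.3709, pi_1 = 0.6291. Entropy rate H' = pi_0*H(p01) + pi_1*H(p10) = 0.3709*0.946 + 0.6291*0.9544 = 0.9513

0.9513 bits/symbol


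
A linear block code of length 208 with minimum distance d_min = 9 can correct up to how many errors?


Correction capability = floor((d-1)/2) = floor((9-1)/2) = 4

4 errors


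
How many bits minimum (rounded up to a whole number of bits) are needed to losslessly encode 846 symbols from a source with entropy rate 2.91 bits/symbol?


Minimum bits >= n * H = 846 * 2.91 = 2461.86, rounded up to a whole number of bits = 2462

2462 bits


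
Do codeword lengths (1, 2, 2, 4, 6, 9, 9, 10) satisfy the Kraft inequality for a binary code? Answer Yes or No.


Kraft sum = sum(2^(-l_i)) = 1.083, need <= 1. Result: violated (a binary prefix-free code with these lengths cannot exist)

No


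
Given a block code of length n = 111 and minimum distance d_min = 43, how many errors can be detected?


Detection capability = d_min - 1 = 43 - 1 = 42

42 errors


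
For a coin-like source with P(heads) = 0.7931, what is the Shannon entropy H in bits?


H = -p*log2(p) - (1-p)*log2(1-p). -0.7931*log2(0.7931) = 0.265233; -0.2069*log2(0.2069) = 0.470283. H = 0.265233 + 0.470283 = 0.7355

0.7355 bits


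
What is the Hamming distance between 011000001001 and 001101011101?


Count differing positions: . ^ . ^ . ^ . ^ . ^ . . = 5 differences

5


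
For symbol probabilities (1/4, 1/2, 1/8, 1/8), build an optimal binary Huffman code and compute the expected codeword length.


Huffman construction (repeatedly merge the two least-probable nodes; each merge adds 1 bit to every symbol beneath it): 1/8 + 1/8 = 1/4; 1/4 + 1/4 = 1/2; 1/2 + 1/2 = 1. Resulting codeword lengths (in the order the probabilities were given): (2, 1, 3, 3). L_avg = sum(p_i * l_i) = 1/4*2 + 1/2*1 + 1/8*3 + 1/8*3 = 7/4 = 1.75

1.75 bits


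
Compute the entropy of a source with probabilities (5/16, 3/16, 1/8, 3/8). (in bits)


H = -sum(p_i * log2(p_i)). Terms: -(5/16)*log2(5/16) = 0.524397; -(3/16)*log2(3/16) = 0.452820; -(1/8)*log2(1/8) = 0.375000; -(3/8)*log2(3/8) = 0.530639. H = 0.524397 + 0.452820 + 0.375000 + 0.530639 = 1.8829

1.8829 bits


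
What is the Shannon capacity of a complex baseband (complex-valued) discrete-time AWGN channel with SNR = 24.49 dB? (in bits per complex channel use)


SNR_linear = 10^(24.49/10) = 281.1901; C = log2(1 + SNR_linear) = log2(1 + 281.1901) = 8.1405

8.1405 bits/channel use


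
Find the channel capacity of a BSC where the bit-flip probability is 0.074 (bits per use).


H(p) = -p*log2(p) - (1-p)*log2(1-p) = -0.074*log2(0.074) - 0.926*log2(0.926) = 0.277968 + 0.102708 = 0.3807. C = 1 - H(p) = 1 - 0.3807 = 0.6193

0.6193 bits


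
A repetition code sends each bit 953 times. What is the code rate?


Rate = k/n = 1/953

1/953


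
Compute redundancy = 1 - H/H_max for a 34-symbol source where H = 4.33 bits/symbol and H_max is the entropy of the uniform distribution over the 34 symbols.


H_max = log2(K) = log2(34) = 5.0875 bits/symbol. Redundancy = 1 - H/H_max = 1 - 4.33/5.0875 = 1 - 0.8511 = 0.1489

0.1489


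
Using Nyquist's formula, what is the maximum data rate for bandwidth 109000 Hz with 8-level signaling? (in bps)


Rate = 2 * B * log2(M) = 2 * 109000 * 3.0 = 654000.0

654000.0 bps


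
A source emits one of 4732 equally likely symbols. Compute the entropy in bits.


H = log2(n) = log2(4732) = 12.2082

12.2082 bits


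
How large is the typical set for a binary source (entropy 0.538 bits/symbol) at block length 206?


log2|A_typical| = nH = 206 * 0.538 = 110.828, so |A_typical| ~ 2^110.828 = 2.304e+33

2.304e+33


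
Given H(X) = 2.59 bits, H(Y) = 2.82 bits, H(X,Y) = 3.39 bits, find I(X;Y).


I(X;Y) = H(X) + H(Y) - H(X,Y) = 2.59 + 2.82 - 3.39 = 2.02

2.02 bits


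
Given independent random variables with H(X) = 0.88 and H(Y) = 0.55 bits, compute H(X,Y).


For independent variables, H(X,Y) = H(X) + H(Y) = 0.88 + 0.55 = 1.43

1.43 bits


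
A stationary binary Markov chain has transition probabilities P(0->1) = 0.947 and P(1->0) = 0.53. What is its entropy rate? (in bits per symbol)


Stationary distribution: pi_0 = p10/(p01+p10) = 0.3588, pi_1 = 0.6412. Entropy rate H' = pi_0*H(p01) + pi_1*H(p10) = 0.3588*0.299 + 0.6412*0.9974 = 0.7468

0.7468 bits/symbol


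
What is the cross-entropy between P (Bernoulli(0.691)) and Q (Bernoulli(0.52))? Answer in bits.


H(P,Q) = -p*log2(q) - (1-p)*log2(1-q). -0.691*log2(0.52) = 0.651901; -0.309*log2(0.48) = 0.327198. H(P,Q) = 0.651901 + 0.327198 = 0.9791

0.9791 bits


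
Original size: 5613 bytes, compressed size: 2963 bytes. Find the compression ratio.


Ratio = original / compressed = 5613 / 2963 = 1.8944

1.8944


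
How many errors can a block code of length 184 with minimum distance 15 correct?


Correction capability = floor((d-1)/2) = floor((15-1)/2) = 7

7 errors


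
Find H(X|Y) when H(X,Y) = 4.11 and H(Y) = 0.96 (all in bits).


H(X|Y) = H(X,Y) - H(Y) = 4.11 - 0.96 = 3.15

3.15 bits


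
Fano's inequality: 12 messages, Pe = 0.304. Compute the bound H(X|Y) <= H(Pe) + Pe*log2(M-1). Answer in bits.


H(Pe) = -Pe*log2(Pe) - (1-Pe)*log2(1-Pe) = -0.304*log2(0.304) - 0.696*log2(0.696) = 0.522228 + 0.363897 = 0.8861. Pe*log2(M-1) = 0.304*log2(11) = 1.051667. Bound = H(Pe) + Pe*log2(M-1) = 0.522228 + 0.363897 + 1.051667 = 1.9378

1.9378 bits


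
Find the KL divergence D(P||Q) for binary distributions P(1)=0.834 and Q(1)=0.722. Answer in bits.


KL = p*log2(p/q) + (1-p)*log2((1-p)/(1-q)) = 0.834*log2(0.834/0.722) + 0.166*log2(0.166/0.278) = 0.05

0.05 bits


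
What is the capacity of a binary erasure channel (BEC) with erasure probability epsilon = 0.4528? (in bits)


C = 1 - epsilon = 1 - 0.4528 = 0.5472

0.5472 bits


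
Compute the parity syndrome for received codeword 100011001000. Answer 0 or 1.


Syndrome = XOR of all bits = 1 XOR 0 XOR 0 XOR 0 XOR 1 XOR 1 XOR 0 XOR 0 XOR 1 XOR 0 XOR 0 XOR 0 = 0

0


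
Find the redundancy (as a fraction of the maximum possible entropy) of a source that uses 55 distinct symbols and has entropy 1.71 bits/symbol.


H_max = log2(K) = log2(55) = 5.7814 bits/symbol. Redundancy = 1 - H/H_max = 1 - 1.71/5.7814 = 1 - 0.2958 = 0.7042

0.7042


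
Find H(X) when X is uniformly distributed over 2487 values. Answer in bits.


H = log2(n) = log2(2487) = 11.2802

11.2802 bits


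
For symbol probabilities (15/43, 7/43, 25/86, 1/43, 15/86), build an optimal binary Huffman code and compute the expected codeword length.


Huffman construction (repeatedly merge the two least-probable nodes; each merge adds 1 bit to every symbol beneath it): 1/43 + 7/43 = 8/43; 15/86 + 8/43 = 31/86; 25/86 + 15/43 = 55/86; 31/86 + 55/86 = 1. Resulting codeword lengths (in the order the probabilities were given): (2, 3, 2, 3, 2). L_avg = sum(p_i * l_i) = 15/43*2 + 7/43*3 + 25/86*2 + 1/43*3 + 15/86*2 = 94/43 = 2.186

2.186 bits


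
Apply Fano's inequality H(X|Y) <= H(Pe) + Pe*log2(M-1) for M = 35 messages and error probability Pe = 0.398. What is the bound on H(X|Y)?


H(Pe) = -Pe*log2(Pe) - (1-Pe)*log2(1-Pe) = -0.398*log2(0.398) - 0.602*log2(0.602) = 0.529006 + 0.440763 = 0.9698. Pe*log2(M-1) = 0.398*log2(34) = 2.024810. Bound = H(Pe) + Pe*log2(M-1) = 0.529006 + 0.440763 + 2.024810 = 2.9946

2.9946 bits


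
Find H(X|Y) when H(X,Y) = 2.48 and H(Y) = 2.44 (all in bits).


H(X|Y) = H(X,Y) - H(Y) = 2.48 - 2.44 = 0.04

0.04 bits


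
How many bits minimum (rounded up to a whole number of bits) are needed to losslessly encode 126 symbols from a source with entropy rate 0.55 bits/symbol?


Minimum bits >= n * H = 126 * 0.55 = 69.3, rounded up to a whole number of bits = 70

70 bits
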